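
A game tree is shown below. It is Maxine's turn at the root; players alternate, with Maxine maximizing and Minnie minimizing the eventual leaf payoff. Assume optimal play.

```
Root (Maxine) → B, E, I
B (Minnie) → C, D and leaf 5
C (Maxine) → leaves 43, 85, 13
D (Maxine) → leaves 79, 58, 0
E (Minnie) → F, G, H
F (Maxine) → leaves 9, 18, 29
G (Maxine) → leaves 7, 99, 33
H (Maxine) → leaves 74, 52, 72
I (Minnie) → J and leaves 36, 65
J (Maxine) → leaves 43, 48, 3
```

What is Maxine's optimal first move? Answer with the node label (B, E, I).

C (Maxine): max(43, 85, 13) = 85
D (Maxine): max(79, 58, 0) = 79
B (Minnie): min(85, 79, 5) = 5
F (Maxine): max(9, 18, 29) = 29
G (Maxine): max(7, 99, 33) = 99
H (Maxine): max(74, 52, 72) = 74
E (Minnie): min(29, 99, 74) = 29
J (Maxine): max(43, 48, 3) = 48
I (Minnie): min(48, 36, 65) = 36
Root (Maxine): max(5, 29, 36) = 36
Maxine picks the child with the highest value: I (value 36).

I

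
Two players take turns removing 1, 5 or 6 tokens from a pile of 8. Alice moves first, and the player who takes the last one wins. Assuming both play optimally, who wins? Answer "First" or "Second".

First

Mark each pile size as W (mover wins) or L (mover loses):
i:   0  1  2  3  4  5  6  7  8
     L  W  L  W  L  W  W  W  W
Position 8 is W, so the first player wins.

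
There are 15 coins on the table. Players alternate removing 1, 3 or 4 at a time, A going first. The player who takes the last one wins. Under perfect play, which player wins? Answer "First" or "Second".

i:   0  1  2  3  4  5  6  7  8  9 10 11 12 13 14 15
     L  W  L  W  W  W  W  L  W  L  W  W  W  W  L  W
Position 15 is W, so the first player wins.

First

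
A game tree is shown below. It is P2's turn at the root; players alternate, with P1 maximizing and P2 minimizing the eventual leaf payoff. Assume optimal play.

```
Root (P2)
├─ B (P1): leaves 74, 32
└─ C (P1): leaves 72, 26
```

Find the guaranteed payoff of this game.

B (P1): max(74, 32) = 74
C (P1): max(72, 26) = 72
Root (P2): min(74, 72) = 72

72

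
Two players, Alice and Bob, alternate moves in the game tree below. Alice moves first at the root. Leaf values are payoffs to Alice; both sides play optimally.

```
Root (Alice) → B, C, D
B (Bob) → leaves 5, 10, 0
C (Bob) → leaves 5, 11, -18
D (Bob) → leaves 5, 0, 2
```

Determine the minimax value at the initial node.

0

B (Bob): min(5, 10, 0) = 0
C (Bob): min(5, 11, -18) = -18
D (Bob): min(5, 0, 2) = 0
Root (Alice): max(0, -18, 0) = 0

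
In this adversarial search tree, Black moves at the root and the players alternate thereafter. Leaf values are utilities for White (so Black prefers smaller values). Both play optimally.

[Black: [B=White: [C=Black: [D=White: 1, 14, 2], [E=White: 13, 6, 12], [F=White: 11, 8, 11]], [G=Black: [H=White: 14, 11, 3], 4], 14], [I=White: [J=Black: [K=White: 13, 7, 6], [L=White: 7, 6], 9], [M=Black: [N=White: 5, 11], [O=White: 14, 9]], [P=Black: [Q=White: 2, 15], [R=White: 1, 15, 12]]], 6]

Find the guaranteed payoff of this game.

D (White): max(1, 14, 2) = 14
E (White): max(13, 6, 12) = 13
F (White): max(11, 8, 11) = 11
C (Black): min(14, 13, 11) = 11
H (White): max(14, 11, 3) = 14
G (Black): min(14, 4) = 4
B (White): max(11, 4, 14) = 14
K (White): max(13, 7, 6) = 13
L (White): max(7, 6) = 7
J (Black): min(13, 7, 9) = 7
N (White): max(5, 11) = 11
O (White): max(14, 9) = 14
M (Black): min(11, 14) = 11
Q (White): max(2, 15) = 15
R (White): max(1, 15, 12) = 15
P (Black): min(15, 15) = 15
I (White): max(7, 11, 15) = 15
Root (Black): min(14, 15, 6) = 6

6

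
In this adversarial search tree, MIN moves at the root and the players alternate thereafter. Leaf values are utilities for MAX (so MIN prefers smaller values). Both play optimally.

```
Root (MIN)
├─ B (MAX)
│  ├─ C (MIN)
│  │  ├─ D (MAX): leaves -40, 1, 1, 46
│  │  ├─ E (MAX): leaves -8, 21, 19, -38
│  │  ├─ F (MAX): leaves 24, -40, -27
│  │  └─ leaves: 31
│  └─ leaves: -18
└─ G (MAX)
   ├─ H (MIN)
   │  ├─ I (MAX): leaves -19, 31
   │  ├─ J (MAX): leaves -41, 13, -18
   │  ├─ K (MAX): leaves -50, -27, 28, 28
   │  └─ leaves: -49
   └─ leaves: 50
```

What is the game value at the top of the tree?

21

D (MAX): max(-40, 1, 1, 46) = 46
E (MAX): max(-8, 21, 19, -38) = 21
F (MAX): max(24, -40, -27) = 24
C (MIN): min(46, 21, 24, 31) = 21
B (MAX): max(21, -18) = 21
I (MAX): max(-19, 31) = 31
J (MAX): max(-41, 13, -18) = 13
K (MAX): max(-50, -27, 28, 28) = 28
H (MIN): min(31, 13, 28, -49) = -49
G (MAX): max(-49, 50) = 50
Root (MIN): min(21, 50) = 21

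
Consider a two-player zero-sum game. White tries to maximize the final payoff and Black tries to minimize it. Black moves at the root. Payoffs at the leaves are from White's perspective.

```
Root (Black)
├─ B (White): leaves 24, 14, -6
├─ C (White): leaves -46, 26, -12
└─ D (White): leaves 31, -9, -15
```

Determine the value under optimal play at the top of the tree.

B (White): max(24, 14, -6) = 24
C (White): max(-46, 26, -12) = 26
D (White): max(31, -9, -15) = 31
Root (Black): min(24, 26, 31) = 24

24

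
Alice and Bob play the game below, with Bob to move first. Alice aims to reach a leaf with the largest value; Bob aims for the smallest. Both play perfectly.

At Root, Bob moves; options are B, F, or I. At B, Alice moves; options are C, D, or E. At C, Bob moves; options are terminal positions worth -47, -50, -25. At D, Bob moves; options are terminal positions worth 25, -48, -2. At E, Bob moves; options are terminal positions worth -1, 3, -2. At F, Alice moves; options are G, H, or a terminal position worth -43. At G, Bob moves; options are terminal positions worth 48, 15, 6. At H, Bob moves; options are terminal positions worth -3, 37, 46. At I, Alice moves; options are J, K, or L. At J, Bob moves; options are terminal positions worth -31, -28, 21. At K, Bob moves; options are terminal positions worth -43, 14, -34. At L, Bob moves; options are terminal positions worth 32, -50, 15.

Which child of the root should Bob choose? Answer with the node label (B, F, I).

I

C (Bob): min(-47, -50, -25) = -50
D (Bob): min(25, -48, -2) = -48
E (Bob): min(-1, 3, -2) = -2
B (Alice): max(-50, -48, -2) = -2
G (Bob): min(48, 15, 6) = 6
H (Bob): min(-3, 37, 46) = -3
F (Alice): max(6, -3, -43) = 6
J (Bob): min(-31, -28, 21) = -31
K (Bob): min(-43, 14, -34) = -43
L (Bob): min(32, -50, 15) = -50
I (Alice): max(-31, -43, -50) = -31
Root (Bob): min(-2, 6, -31) = -31
Bob picks the child with the lowest value: I (value -31).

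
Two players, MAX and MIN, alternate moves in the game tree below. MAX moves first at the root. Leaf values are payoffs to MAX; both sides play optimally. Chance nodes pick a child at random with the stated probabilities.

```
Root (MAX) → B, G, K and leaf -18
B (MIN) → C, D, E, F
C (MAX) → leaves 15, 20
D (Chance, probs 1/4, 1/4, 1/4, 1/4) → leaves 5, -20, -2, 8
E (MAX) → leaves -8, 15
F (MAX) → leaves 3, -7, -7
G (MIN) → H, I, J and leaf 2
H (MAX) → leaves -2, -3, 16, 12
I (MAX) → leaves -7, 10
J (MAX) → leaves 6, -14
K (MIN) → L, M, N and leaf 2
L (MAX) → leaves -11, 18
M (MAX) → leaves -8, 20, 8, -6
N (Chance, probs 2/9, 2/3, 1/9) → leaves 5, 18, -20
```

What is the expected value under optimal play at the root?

2

C (MAX): max(15, 20) = 20
D (Chance): 1/4·5 + 1/4·-20 + 1/4·-2 + 1/4·8 = -2.25
E (MAX): max(-8, 15) = 15
F (MAX): max(3, -7, -7) = 3
B (MIN): min(20, -2.25, 15, 3) = -2.25
H (MAX): max(-2, -3, 16, 12) = 16
I (MAX): max(-7, 10) = 10
J (MAX): max(6, -14) = 6
G (MIN): min(16, 10, 6, 2) = 2
L (MAX): max(-11, 18) = 18
M (MAX): max(-8, 20, 8, -6) = 20
N (Chance): 2/9·5 + 2/3·18 + 1/9·-20 = 10.89
K (MIN): min(18, 20, 10.89, 2) = 2
Root (MAX): max(-2.25, 2, 2, -18) = 2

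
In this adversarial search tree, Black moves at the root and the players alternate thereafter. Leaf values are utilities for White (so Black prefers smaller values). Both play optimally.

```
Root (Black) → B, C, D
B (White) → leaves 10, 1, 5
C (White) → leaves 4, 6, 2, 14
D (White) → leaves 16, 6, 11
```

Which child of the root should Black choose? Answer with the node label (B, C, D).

B

B (White): max(10, 1, 5) = 10
C (White): max(4, 6, 2, 14) = 14
D (White): max(16, 6, 11) = 16
Root (Black): min(10, 14, 16) = 10
Black picks the child with the lowest value: B (value 10).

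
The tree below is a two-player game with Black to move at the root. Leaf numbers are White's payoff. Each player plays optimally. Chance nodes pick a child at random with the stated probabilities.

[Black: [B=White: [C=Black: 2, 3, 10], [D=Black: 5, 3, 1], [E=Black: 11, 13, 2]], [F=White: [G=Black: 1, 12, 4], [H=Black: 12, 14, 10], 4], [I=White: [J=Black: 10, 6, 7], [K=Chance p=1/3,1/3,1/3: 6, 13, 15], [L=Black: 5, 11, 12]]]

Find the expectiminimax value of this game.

2

C (Black): min(2, 3, 10) = 2
D (Black): min(5, 3, 1) = 1
E (Black): min(11, 13, 2) = 2
B (White): max(2, 1, 2) = 2
G (Black): min(1, 12, 4) = 1
H (Black): min(12, 14, 10) = 10
F (White): max(1, 10, 4) = 10
J (Black): min(10, 6, 7) = 6
K (Chance): 1/3·6 + 1/3·13 + 1/3·15 = 11.33
L (Black): min(5, 11, 12) = 5
I (White): max(6, 11.33, 5) = 11.33
Root (Black): min(2, 10, 11.33) = 2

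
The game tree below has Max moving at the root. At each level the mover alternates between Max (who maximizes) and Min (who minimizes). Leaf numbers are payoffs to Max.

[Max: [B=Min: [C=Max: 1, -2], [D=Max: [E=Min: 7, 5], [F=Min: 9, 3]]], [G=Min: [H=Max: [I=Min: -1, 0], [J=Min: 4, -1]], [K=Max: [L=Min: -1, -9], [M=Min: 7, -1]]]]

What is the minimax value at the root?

C (Max): max(1, -2) = 1
E (Min): min(7, 5) = 5
F (Min): min(9, 3) = 3
D (Max): max(5, 3) = 5
B (Min): min(1, 5) = 1
I (Min): min(-1, 0) = -1
J (Min): min(4, -1) = -1
H (Max): max(-1, -1) = -1
L (Min): min(-1, -9) = -9
M (Min): min(7, -1) = -1
K (Max): max(-9, -1) = -1
G (Min): min(-1, -1) = -1
Root (Max): max(1, -1) = 1

1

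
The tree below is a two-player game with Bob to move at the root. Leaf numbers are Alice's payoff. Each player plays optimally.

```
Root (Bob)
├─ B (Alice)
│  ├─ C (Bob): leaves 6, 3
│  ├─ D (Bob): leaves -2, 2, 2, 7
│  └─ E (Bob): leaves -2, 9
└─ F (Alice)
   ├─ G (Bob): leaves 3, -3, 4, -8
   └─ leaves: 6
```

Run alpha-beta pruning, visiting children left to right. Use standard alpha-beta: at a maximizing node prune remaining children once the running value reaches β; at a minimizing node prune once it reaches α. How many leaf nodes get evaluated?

C [α=-∞,β=+∞]: v=3
D [α=3,β=+∞]: v=-2 after child 1 ≤ α → α-cutoff, skip 3
E [α=3,β=+∞]: v=-2 after child 1 ≤ α → α-cutoff, skip 1
B [α=-∞,β=+∞]: v=3
G [α=-∞,β=3]: v=-8
F [α=-∞,β=3]: v=6
Root [α=-∞,β=+∞]: v=3
Leaves evaluated: 9 of 13.

9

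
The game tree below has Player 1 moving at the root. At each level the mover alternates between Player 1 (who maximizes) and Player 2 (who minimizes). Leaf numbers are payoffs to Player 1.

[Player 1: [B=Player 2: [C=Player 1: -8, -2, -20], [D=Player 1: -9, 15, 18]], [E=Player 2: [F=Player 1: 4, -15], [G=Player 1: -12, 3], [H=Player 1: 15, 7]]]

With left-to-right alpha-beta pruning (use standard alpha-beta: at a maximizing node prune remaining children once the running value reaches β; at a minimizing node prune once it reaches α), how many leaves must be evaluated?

10

C [α=-∞,β=+∞]: v=-2
D [α=-∞,β=-2]: v=15 after child 2 ≥ β → β-cutoff, skip 1
B [α=-∞,β=+∞]: v=-2
F [α=-2,β=+∞]: v=4
G [α=-2,β=4]: v=3
H [α=-2,β=3]: v=15 after child 1 ≥ β → β-cutoff, skip 1
E [α=-2,β=+∞]: v=3
Root [α=-∞,β=+∞]: v=3
Leaves evaluated: 10 of 12.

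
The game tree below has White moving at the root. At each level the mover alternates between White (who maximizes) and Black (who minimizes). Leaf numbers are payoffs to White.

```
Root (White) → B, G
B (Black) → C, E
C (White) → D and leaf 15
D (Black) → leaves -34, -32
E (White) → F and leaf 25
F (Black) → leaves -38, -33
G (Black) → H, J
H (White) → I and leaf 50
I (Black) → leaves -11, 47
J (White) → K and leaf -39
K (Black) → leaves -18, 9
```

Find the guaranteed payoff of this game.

D (Black): min(-34, -32) = -34
C (White): max(-34, 15) = 15
F (Black): min(-38, -33) = -38
E (White): max(-38, 25) = 25
B (Black): min(15, 25) = 15
I (Black): min(-11, 47) = -11
H (White): max(-11, 50) = 50
K (Black): min(-18, 9) = -18
J (White): max(-18, -39) = -18
G (Black): min(50, -18) = -18
Root (White): max(15, -18) = 15

15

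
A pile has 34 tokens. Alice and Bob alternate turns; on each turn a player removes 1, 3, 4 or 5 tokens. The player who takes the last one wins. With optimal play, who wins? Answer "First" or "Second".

Positions where the player to move wins (W) vs loses (L):
i:   0  1  2  3  4  5  6  7  8  9 10 11 12 13 14 15 16 17 18 19 20 21 22 23 24 25 26 27 28 29 30 31 32 33 34
     L  W  L  W  W  W  W  W  L  W  L  W  W  W  W  W  L  W  L  W  W  W  W  W  L  W  L  W  W  W  W  W  L  W  L
Position 34 is L, so the second player wins.

Second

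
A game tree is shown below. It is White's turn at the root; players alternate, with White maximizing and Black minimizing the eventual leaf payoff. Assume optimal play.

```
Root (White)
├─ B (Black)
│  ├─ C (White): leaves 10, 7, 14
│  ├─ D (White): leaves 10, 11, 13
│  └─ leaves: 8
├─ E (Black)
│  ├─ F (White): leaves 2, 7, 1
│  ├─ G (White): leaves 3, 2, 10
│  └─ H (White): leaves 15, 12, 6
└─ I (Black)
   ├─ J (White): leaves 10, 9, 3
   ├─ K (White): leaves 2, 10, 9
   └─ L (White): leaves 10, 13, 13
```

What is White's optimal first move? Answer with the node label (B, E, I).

C (White): max(10, 7, 14) = 14
D (White): max(10, 11, 13) = 13
B (Black): min(14, 13, 8) = 8
F (White): max(2, 7, 1) = 7
G (White): max(3, 2, 10) = 10
H (White): max(15, 12, 6) = 15
E (Black): min(7, 10, 15) = 7
J (White): max(10, 9, 3) = 10
K (White): max(2, 10, 9) = 10
L (White): max(10, 13, 13) = 13
I (Black): min(10, 10, 13) = 10
Root (White): max(8, 7, 10) = 10
White picks the child with the highest value: I (value 10).

I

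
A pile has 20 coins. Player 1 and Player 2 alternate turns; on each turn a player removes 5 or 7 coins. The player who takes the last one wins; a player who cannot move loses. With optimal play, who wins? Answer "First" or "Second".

Compute winning (W) and losing (L) positions by backward induction:
i:   0  1  2  3  4  5  6  7  8  9 10 11 12 13 14 15 16 17 18 19 20
     L  L  L  L  L  W  W  W  W  W  W  W  L  L  L  L  L  W  W  W  W
Position 20 is W, so the first player wins.

First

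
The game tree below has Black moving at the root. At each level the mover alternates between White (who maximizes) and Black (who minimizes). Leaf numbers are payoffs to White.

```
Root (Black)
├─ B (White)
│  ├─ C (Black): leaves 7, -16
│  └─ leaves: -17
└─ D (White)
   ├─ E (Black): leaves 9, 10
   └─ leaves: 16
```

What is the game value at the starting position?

-16

C (Black): min(7, -16) = -16
B (White): max(-16, -17) = -16
E (Black): min(9, 10) = 9
D (White): max(9, 16) = 16
Root (Black): min(-16, 16) = -16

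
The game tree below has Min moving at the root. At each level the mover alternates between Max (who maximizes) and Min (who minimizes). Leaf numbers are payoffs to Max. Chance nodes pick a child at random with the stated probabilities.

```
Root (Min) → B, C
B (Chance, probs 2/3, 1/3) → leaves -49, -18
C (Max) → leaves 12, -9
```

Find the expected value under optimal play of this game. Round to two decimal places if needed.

-38.67

B (Chance): 2/3·-49 + 1/3·-18 = -38.67
C (Max): max(12, -9) = 12
Root (Min): min(-38.67, 12) = -38.67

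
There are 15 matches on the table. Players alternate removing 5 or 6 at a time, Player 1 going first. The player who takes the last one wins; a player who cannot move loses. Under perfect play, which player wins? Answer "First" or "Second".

Mark each pile size as W (mover wins) or L (mover loses):
i:   0  1  2  3  4  5  6  7  8  9 10 11 12 13 14 15
     L  L  L  L  L  W  W  W  W  W  W  L  L  L  L  L
Position 15 is L, so the second player wins.

Second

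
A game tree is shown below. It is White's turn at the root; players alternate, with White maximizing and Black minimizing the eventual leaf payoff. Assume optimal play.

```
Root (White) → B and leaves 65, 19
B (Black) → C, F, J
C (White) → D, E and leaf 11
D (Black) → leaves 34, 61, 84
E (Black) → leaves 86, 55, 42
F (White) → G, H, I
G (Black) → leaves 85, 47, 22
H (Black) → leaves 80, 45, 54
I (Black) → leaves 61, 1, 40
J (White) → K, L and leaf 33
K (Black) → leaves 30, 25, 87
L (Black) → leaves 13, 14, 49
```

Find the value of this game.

65

D (Black): min(34, 61, 84) = 34
E (Black): min(86, 55, 42) = 42
C (White): max(34, 42, 11) = 42
G (Black): min(85, 47, 22) = 22
H (Black): min(80, 45, 54) = 45
I (Black): min(61, 1, 40) = 1
F (White): max(22, 45, 1) = 45
K (Black): min(30, 25, 87) = 25
L (Black): min(13, 14, 49) = 13
J (White): max(25, 13, 33) = 33
B (Black): min(42, 45, 33) = 33
Root (White): max(33, 65, 19) = 65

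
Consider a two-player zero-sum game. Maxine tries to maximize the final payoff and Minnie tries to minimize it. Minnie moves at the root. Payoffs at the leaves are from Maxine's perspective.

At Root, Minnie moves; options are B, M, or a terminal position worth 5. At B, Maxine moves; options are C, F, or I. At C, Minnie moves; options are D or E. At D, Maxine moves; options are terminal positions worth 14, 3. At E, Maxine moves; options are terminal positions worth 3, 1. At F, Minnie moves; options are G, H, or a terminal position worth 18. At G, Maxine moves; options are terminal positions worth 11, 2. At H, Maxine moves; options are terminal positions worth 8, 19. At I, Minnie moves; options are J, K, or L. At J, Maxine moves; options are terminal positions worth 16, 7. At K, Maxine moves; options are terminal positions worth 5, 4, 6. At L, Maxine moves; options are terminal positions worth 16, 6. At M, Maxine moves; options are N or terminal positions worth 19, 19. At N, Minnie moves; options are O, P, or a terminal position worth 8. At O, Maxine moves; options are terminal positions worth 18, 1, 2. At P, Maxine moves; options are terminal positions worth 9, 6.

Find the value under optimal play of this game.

5

D (Maxine): max(14, 3) = 14
E (Maxine): max(3, 1) = 3
C (Minnie): min(14, 3) = 3
G (Maxine): max(11, 2) = 11
H (Maxine): max(8, 19) = 19
F (Minnie): min(11, 19, 18) = 11
J (Maxine): max(16, 7) = 16
K (Maxine): max(5, 4, 6) = 6
L (Maxine): max(16, 6) = 16
I (Minnie): min(16, 6, 16) = 6
B (Maxine): max(3, 11, 6) = 11
O (Maxine): max(18, 1, 2) = 18
P (Maxine): max(9, 6) = 9
N (Minnie): min(18, 9, 8) = 8
M (Maxine): max(8, 19, 19) = 19
Root (Minnie): min(11, 19, 5) = 5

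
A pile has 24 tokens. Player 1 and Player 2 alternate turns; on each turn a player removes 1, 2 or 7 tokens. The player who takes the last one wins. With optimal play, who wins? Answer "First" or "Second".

Second

Mark each pile size as W (mover wins) or L (mover loses):
i:   0  1  2  3  4  5  6  7  8  9 10 11 12 13 14 15 16 17 18 19 20 21 22 23 24
     L  W  W  L  W  W  L  W  W  L  W  W  L  W  W  L  W  W  L  W  W  L  W  W  L
Position 24 is L, so the second player wins.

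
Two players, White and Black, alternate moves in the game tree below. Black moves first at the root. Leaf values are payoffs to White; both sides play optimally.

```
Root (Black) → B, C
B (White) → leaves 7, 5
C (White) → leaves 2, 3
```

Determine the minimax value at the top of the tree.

3

B (White): max(7, 5) = 7
C (White): max(2, 3) = 3
Root (Black): min(7, 3) = 3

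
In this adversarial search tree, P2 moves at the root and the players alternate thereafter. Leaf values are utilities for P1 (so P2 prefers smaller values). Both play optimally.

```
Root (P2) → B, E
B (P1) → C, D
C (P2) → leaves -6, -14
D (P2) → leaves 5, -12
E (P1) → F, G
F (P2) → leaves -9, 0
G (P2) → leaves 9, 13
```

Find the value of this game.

-12

C (P2): min(-6, -14) = -14
D (P2): min(5, -12) = -12
B (P1): max(-14, -12) = -12
F (P2): min(-9, 0) = -9
G (P2): min(9, 13) = 9
E (P1): max(-9, 9) = 9
Root (P2): min(-12, 9) = -12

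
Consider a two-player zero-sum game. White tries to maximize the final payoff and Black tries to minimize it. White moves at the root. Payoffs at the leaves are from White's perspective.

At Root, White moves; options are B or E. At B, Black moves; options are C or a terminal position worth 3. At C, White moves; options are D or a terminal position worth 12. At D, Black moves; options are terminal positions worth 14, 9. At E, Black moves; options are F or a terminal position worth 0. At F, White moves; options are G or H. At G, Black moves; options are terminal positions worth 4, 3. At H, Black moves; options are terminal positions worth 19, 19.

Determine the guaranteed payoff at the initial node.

D (Black): min(14, 9) = 9
C (White): max(9, 12) = 12
B (Black): min(12, 3) = 3
G (Black): min(4, 3) = 3
H (Black): min(19, 19) = 19
F (White): max(3, 19) = 19
E (Black): min(19, 0) = 0
Root (White): max(3, 0) = 3

3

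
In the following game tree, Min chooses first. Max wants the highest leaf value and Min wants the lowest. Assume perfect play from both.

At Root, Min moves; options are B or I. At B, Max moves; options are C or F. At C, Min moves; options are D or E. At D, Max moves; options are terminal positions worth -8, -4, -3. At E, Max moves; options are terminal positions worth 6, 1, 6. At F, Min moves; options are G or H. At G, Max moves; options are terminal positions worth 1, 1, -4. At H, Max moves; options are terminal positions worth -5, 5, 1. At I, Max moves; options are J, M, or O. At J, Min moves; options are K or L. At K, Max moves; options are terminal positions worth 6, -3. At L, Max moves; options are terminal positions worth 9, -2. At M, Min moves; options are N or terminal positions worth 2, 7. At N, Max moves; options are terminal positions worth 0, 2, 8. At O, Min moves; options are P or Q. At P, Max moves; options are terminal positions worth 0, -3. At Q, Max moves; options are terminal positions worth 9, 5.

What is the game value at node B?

1

D: max(-8, -4, -3) = -3
E: max(6, 1, 6) = 6
C: min(-3, 6) = -3
G: max(1, 1, -4) = 1
H: max(-5, 5, 1) = 5
F: min(1, 5) = 1
B: max(-3, 1) = 1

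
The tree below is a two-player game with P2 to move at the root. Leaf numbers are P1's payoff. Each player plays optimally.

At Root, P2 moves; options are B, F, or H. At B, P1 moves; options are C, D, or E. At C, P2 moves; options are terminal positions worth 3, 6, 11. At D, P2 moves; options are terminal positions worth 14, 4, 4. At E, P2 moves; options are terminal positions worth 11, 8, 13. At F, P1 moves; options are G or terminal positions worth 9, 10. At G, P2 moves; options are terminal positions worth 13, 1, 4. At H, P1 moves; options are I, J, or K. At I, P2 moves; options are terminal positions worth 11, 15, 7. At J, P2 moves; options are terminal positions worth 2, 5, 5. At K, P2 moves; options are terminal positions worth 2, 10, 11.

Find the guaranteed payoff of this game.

C (P2): min(3, 6, 11) = 3
D (P2): min(14, 4, 4) = 4
E (P2): min(11, 8, 13) = 8
B (P1): max(3, 4, 8) = 8
G (P2): min(13, 1, 4) = 1
F (P1): max(1, 9, 10) = 10
I (P2): min(11, 15, 7) = 7
J (P2): min(2, 5, 5) = 2
K (P2): min(2, 10, 11) = 2
H (P1): max(7, 2, 2) = 7
Root (P2): min(8, 10, 7) = 7

7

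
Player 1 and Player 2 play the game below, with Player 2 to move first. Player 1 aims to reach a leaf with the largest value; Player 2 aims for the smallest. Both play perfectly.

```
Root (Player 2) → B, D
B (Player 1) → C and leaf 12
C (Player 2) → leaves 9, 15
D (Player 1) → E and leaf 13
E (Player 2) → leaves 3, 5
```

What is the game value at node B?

12

C: min(9, 15) = 9
B: max(9, 12) = 12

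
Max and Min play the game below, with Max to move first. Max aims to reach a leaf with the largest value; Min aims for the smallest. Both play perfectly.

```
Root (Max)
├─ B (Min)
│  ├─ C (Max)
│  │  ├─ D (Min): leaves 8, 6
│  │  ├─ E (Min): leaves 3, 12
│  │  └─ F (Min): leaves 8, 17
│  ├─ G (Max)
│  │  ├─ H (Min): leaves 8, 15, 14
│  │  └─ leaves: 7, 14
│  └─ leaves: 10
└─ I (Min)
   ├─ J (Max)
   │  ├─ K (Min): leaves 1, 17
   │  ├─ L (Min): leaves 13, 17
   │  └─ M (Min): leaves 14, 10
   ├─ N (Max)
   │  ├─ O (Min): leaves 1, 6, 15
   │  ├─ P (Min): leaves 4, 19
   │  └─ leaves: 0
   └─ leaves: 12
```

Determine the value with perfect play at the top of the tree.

8

D (Min): min(8, 6) = 6
E (Min): min(3, 12) = 3
F (Min): min(8, 17) = 8
C (Max): max(6, 3, 8) = 8
H (Min): min(8, 15, 14) = 8
G (Max): max(8, 7, 14) = 14
B (Min): min(8, 14, 10) = 8
K (Min): min(1, 17) = 1
L (Min): min(13, 17) = 13
M (Min): min(14, 10) = 10
J (Max): max(1, 13, 10) = 13
O (Min): min(1, 6, 15) = 1
P (Min): min(4, 19) = 4
N (Max): max(1, 4, 0) = 4
I (Min): min(13, 4, 12) = 4
Root (Max): max(8, 4) = 8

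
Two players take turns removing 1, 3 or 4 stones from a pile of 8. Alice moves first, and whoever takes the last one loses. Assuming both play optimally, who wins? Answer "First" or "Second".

Second

Positions where the player to move wins (W) vs loses (L):
i:   0  1  2  3  4  5  6  7  8
     W  L  W  L  W  W  W  W  L
Position 8 is L, so the second player wins.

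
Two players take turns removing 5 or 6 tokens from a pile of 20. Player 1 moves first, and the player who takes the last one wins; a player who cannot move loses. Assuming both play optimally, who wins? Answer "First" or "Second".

First

Compute winning (W) and losing (L) positions by backward induction:
i:   0  1  2  3  4  5  6  7  8  9 10 11 12 13 14 15 16 17 18 19 20
     L  L  L  L  L  W  W  W  W  W  W  L  L  L  L  L  W  W  W  W  W
Position 20 is W, so the first player wins.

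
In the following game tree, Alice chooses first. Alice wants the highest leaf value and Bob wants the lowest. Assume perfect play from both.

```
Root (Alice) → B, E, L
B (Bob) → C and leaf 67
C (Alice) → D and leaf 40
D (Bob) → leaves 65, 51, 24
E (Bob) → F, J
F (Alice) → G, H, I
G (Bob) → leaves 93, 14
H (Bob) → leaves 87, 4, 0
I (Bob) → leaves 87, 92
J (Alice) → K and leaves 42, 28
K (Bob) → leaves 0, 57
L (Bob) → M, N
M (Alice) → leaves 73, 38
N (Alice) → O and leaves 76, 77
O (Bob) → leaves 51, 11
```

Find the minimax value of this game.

D (Bob): min(65, 51, 24) = 24
C (Alice): max(24, 40) = 40
B (Bob): min(40, 67) = 40
G (Bob): min(93, 14) = 14
H (Bob): min(87, 4, 0) = 0
I (Bob): min(87, 92) = 87
F (Alice): max(14, 0, 87) = 87
K (Bob): min(0, 57) = 0
J (Alice): max(0, 42, 28) = 42
E (Bob): min(87, 42) = 42
M (Alice): max(73, 38) = 73
O (Bob): min(51, 11) = 11
N (Alice): max(11, 76, 77) = 77
L (Bob): min(73, 77) = 73
Root (Alice): max(40, 42, 73) = 73

73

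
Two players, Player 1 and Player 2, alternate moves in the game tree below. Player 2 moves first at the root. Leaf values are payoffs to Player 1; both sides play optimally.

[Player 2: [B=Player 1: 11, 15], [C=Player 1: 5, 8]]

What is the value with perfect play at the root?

8

B (Player 1): max(11, 15) = 15
C (Player 1): max(5, 8) = 8
Root (Player 2): min(15, 8) = 8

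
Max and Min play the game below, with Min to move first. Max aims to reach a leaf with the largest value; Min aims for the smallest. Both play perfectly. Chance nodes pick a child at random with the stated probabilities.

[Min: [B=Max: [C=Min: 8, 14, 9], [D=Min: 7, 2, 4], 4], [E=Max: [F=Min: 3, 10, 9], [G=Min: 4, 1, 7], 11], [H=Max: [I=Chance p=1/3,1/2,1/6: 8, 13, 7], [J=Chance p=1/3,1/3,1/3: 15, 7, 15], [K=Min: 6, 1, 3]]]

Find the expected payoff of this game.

8

C (Min): min(8, 14, 9) = 8
D (Min): min(7, 2, 4) = 2
B (Max): max(8, 2, 4) = 8
F (Min): min(3, 10, 9) = 3
G (Min): min(4, 1, 7) = 1
E (Max): max(3, 1, 11) = 11
I (Chance): 1/3·8 + 1/2·13 + 1/6·7 = 10.33
J (Chance): 1/3·15 + 1/3·7 + 1/3·15 = 12.33
K (Min): min(6, 1, 3) = 1
H (Max): max(10.33, 12.33, 1) = 12.33
Root (Min): min(8, 11, 12.33) = 8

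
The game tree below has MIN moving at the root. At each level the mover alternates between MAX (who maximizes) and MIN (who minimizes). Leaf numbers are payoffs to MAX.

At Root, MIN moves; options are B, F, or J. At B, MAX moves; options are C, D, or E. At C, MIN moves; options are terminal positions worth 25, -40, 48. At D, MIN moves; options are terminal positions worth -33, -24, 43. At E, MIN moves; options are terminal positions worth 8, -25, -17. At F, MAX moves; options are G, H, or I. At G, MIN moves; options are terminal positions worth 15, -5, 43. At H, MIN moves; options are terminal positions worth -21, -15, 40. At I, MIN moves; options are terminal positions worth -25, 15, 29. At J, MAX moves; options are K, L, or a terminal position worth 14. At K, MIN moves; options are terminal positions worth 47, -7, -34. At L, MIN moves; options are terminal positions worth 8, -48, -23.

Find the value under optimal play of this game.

C (MIN): min(25, -40, 48) = -40
D (MIN): min(-33, -24, 43) = -33
E (MIN): min(8, -25, -17) = -25
B (MAX): max(-40, -33, -25) = -25
G (MIN): min(15, -5, 43) = -5
H (MIN): min(-21, -15, 40) = -21
I (MIN): min(-25, 15, 29) = -25
F (MAX): max(-5, -21, -25) = -5
K (MIN): min(47, -7, -34) = -34
L (MIN): min(8, -48, -23) = -48
J (MAX): max(-34, -48, 14) = 14
Root (MIN): min(-25, -5, 14) = -25

-25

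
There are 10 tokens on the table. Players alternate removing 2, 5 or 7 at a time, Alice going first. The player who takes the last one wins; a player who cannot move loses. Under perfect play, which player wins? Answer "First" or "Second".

i:   0  1  2  3  4  5  6  7  8  9 10
     L  L  W  W  L  W  W  W  W  W  L
Position 10 is L, so the second player wins.

Second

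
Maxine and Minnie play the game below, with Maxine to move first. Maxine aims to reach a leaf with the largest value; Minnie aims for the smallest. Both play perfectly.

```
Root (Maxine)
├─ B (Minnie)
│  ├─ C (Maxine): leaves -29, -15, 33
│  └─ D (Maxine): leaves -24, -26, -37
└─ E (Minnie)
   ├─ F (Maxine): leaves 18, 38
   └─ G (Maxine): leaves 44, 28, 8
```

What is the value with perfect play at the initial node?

C (Maxine): max(-29, -15, 33) = 33
D (Maxine): max(-24, -26, -37) = -24
B (Minnie): min(33, -24) = -24
F (Maxine): max(18, 38) = 38
G (Maxine): max(44, 28, 8) = 44
E (Minnie): min(38, 44) = 38
Root (Maxine): max(-24, 38) = 38

38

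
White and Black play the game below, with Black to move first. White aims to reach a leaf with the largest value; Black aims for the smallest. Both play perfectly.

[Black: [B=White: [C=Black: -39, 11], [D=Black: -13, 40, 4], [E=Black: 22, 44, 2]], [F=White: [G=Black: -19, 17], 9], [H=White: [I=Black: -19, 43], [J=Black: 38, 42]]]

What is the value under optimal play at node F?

9

G: min(-19, 17) = -19
F: max(-19, 9) = 9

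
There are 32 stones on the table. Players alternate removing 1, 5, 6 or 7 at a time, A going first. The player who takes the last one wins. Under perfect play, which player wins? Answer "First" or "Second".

Compute winning (W) and losing (L) positions by backward induction:
i:   0  1  2  3  4  5  6  7  8  9 10 11 12 13 14 15 16 17 18 19 20 21 22 23 24 25 26 27 28 29 30 31 32
     L  W  L  W  L  W  W  W  W  W  W  W  L  W  L  W  L  W  W  W  W  W  W  W  L  W  L  W  L  W  W  W  W
Position 32 is W, so the first player wins.

First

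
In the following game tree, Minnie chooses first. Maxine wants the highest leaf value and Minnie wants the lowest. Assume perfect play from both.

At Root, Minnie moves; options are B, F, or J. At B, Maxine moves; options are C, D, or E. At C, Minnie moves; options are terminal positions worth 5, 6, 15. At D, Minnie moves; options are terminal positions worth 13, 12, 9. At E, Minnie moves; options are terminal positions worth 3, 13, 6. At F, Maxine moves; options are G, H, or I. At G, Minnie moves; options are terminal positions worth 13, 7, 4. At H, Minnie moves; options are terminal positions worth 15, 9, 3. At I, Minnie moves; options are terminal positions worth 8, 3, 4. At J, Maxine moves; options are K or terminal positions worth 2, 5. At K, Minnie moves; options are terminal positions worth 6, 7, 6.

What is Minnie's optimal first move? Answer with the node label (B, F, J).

C (Minnie): min(5, 6, 15) = 5
D (Minnie): min(13, 12, 9) = 9
E (Minnie): min(3, 13, 6) = 3
B (Maxine): max(5, 9, 3) = 9
G (Minnie): min(13, 7, 4) = 4
H (Minnie): min(15, 9, 3) = 3
I (Minnie): min(8, 3, 4) = 3
F (Maxine): max(4, 3, 3) = 4
K (Minnie): min(6, 7, 6) = 6
J (Maxine): max(6, 2, 5) = 6
Root (Minnie): min(9, 4, 6) = 4
Minnie picks the child with the lowest value: F (value 4).

F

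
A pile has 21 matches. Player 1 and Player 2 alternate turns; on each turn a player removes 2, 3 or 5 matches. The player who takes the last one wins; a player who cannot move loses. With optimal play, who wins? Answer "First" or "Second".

Mark each pile size as W (mover wins) or L (mover loses):
i:   0  1  2  3  4  5  6  7  8  9 10 11 12 13 14 15 16 17 18 19 20 21
     L  L  W  W  W  W  W  L  L  W  W  W  W  W  L  L  W  W  W  W  W  L
Position 21 is L, so the second player wins.

Second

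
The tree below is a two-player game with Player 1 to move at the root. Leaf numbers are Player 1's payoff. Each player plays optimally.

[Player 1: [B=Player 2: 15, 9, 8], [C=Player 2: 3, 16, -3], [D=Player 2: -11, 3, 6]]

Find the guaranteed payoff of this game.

8

B (Player 2): min(15, 9, 8) = 8
C (Player 2): min(3, 16, -3) = -3
D (Player 2): min(-11, 3, 6) = -11
Root (Player 1): max(8, -3, -11) = 8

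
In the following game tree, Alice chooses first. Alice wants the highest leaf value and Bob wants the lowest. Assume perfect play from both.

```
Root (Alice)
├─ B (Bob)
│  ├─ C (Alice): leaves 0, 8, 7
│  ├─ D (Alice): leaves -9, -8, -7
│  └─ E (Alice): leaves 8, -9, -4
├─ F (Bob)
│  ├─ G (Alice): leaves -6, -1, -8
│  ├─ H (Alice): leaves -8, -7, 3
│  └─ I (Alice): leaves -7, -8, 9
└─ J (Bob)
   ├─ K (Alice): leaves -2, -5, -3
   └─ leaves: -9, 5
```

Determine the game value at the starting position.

C (Alice): max(0, 8, 7) = 8
D (Alice): max(-9, -8, -7) = -7
E (Alice): max(8, -9, -4) = 8
B (Bob): min(8, -7, 8) = -7
G (Alice): max(-6, -1, -8) = -1
H (Alice): max(-8, -7, 3) = 3
I (Alice): max(-7, -8, 9) = 9
F (Bob): min(-1, 3, 9) = -1
K (Alice): max(-2, -5, -3) = -2
J (Bob): min(-2, -9, 5) = -9
Root (Alice): max(-7, -1, -9) = -1

-1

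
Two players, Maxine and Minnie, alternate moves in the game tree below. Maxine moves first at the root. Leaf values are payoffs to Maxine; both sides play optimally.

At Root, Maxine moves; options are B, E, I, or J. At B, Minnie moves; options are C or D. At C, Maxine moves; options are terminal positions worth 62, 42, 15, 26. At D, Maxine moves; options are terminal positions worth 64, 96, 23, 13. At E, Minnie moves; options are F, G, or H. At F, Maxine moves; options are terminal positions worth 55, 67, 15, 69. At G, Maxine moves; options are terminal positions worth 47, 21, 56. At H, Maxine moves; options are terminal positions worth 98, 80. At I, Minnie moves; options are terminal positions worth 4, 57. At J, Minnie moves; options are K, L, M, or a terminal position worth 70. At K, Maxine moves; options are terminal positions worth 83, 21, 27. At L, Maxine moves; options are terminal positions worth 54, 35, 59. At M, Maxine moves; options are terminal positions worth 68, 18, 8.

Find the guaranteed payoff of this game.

62

C (Maxine): max(62, 42, 15, 26) = 62
D (Maxine): max(64, 96, 23, 13) = 96
B (Minnie): min(62, 96) = 62
F (Maxine): max(55, 67, 15, 69) = 69
G (Maxine): max(47, 21, 56) = 56
H (Maxine): max(98, 80) = 98
E (Minnie): min(69, 56, 98) = 56
I (Minnie): min(4, 57) = 4
K (Maxine): max(83, 21, 27) = 83
L (Maxine): max(54, 35, 59) = 59
M (Maxine): max(68, 18, 8) = 68
J (Minnie): min(83, 59, 68, 70) = 59
Root (Maxine): max(62, 56, 4, 59) = 62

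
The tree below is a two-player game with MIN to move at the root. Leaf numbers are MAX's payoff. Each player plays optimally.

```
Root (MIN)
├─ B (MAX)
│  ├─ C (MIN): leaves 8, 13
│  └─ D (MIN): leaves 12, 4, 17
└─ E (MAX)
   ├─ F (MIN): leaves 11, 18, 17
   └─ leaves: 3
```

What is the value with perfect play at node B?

C: min(8, 13) = 8
D: min(12, 4, 17) = 4
B: max(8, 4) = 8

8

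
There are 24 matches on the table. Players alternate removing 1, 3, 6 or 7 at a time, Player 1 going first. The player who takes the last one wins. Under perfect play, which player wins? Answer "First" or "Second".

Second

W/L table (W = player to move can force a win):
i:   0  1  2  3  4  5  6  7  8  9 10 11 12 13 14 15 16 17 18 19 20 21 22 23 24
     L  W  L  W  L  W  W  W  W  W  W  W  L  W  L  W  L  W  W  W  W  W  W  W  L
Position 24 is L, so the second player wins.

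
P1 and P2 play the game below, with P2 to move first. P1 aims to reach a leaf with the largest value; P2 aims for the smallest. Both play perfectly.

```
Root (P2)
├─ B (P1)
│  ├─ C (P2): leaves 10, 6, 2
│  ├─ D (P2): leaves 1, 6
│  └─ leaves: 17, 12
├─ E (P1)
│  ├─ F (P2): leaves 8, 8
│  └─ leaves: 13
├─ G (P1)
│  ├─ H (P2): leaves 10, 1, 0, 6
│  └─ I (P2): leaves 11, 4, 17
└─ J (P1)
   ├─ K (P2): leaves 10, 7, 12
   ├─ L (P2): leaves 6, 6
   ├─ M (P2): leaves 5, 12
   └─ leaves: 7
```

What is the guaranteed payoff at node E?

F: min(8, 8) = 8
E: max(8, 13) = 13

13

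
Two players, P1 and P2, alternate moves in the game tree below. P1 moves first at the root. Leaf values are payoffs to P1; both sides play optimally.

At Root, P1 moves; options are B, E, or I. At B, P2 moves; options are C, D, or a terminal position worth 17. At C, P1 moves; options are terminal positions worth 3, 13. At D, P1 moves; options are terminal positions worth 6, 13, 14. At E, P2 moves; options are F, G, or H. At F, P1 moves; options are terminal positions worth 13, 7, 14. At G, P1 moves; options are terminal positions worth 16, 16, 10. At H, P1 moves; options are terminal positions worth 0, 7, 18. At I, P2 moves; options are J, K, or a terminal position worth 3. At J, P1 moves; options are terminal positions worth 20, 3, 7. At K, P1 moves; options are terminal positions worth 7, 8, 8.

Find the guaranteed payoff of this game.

C (P1): max(3, 13) = 13
D (P1): max(6, 13, 14) = 14
B (P2): min(13, 14, 17) = 13
F (P1): max(13, 7, 14) = 14
G (P1): max(16, 16, 10) = 16
H (P1): max(0, 7, 18) = 18
E (P2): min(14, 16, 18) = 14
J (P1): max(20, 3, 7) = 20
K (P1): max(7, 8, 8) = 8
I (P2): min(20, 8, 3) = 3
Root (P1): max(13, 14, 3) = 14

14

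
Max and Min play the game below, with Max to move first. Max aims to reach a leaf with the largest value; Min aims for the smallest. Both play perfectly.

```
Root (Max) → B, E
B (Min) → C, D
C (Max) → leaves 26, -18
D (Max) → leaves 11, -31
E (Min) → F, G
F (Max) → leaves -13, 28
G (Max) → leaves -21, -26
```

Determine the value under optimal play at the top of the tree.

11

C (Max): max(26, -18) = 26
D (Max): max(11, -31) = 11
B (Min): min(26, 11) = 11
F (Max): max(-13, 28) = 28
G (Max): max(-21, -26) = -21
E (Min): min(28, -21) = -21
Root (Max): max(11, -21) = 11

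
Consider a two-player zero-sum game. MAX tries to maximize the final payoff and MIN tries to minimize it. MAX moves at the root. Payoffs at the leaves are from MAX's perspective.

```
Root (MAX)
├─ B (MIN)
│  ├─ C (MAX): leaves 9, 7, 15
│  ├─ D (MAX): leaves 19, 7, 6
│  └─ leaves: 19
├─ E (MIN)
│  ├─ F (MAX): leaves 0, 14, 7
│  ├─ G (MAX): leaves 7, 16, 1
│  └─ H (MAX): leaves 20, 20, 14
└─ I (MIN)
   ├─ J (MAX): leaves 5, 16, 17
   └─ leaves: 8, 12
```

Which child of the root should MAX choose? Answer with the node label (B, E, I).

B

C (MAX): max(9, 7, 15) = 15
D (MAX): max(19, 7, 6) = 19
B (MIN): min(15, 19, 19) = 15
F (MAX): max(0, 14, 7) = 14
G (MAX): max(7, 16, 1) = 16
H (MAX): max(20, 20, 14) = 20
E (MIN): min(14, 16, 20) = 14
J (MAX): max(5, 16, 17) = 17
I (MIN): min(17, 8, 12) = 8
Root (MAX): max(15, 14, 8) = 15
MAX picks the child with the highest value: B (value 15).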